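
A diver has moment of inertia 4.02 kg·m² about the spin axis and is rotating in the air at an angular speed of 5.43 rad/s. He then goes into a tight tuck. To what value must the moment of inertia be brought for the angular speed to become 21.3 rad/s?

I₂ ≈ 1.02 kg·m²

Angular momentum about the spin axis is conserved since the torque about it is zero.
I₂ = I₁ω₁ / ω₂ = (4.02)(5.43) / (21.3) = 1.025 kg·m².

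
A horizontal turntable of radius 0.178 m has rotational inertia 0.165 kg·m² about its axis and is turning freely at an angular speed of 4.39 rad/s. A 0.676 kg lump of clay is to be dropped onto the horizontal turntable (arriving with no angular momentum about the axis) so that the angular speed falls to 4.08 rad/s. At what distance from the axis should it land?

No external torque acts about the axis; L_before = L_after.
I_p ω_i = (I_p + m r²) ω_f ⇒ m r² = I_p(ω_i/ω_f − 1) = 0.1650(4.39/4.08 − 1) = 0.01254 kg·m².
r = √(0.01254/0.676) = 0.1362 m.

r ≈ 0.136 m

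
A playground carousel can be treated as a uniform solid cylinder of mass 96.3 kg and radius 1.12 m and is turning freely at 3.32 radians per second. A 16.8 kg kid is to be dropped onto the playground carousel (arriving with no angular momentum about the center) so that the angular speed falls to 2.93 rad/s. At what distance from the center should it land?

No external torque acts about the center; L_before = L_after.
I_p = ½(96.3)(1.12)² = 60.40 kg·m².
I_p ω_i = (I_p + m r²) ω_f ⇒ m r² = I_p(ω_i/ω_f − 1) = 60.40(3.32/2.93 − 1) = 8.040 kg·m².
r = √(8.040/16.8) = 0.6918 m.

r ≈ 0.692 m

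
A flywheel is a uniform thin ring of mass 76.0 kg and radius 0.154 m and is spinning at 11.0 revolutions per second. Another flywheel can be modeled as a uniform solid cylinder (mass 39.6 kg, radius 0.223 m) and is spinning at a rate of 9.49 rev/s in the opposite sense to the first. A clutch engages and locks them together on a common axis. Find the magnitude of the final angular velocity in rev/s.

The coupling torques are internal; angular momentum about the shared axis is conserved.
Moments of inertia: I_A = (76.0)(0.154)² = 1.802 kg·m²; I_B = ½(39.6)(0.223)² = 0.9846 kg·m².
Taking A's sense as positive: L = (1.802)(11.0) − (0.9846)(9.49) = 10.48 kg·m²·rev/s.
Combined I = 1.802 + 0.9846 = 2.787 kg·m².
ω_f = L / I = 10.48 / 2.787 = 3.761 rev/s.

|ω_f| ≈ 3.76 rev/s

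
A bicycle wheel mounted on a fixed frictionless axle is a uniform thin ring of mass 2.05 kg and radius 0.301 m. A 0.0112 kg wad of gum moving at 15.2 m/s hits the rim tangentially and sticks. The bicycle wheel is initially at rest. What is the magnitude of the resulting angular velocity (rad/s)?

The axle reaction passes through the axle and exerts no torque about it; angular momentum about the axle is conserved through the impact.
I_p = (2.05)(0.301)² = 0.1857 kg·m². Taking the sense of the wad of gum's angular momentum as positive, L_{wad} = m v R = (0.0112)(15.2)(0.301) = 0.05124 kg·m²/s.
L_i = 0 + 0.05124 = 0.05124 kg·m²/s.
After sticking, I_f = I_p + m R² = 0.1857 + (0.0112)(0.301)² = 0.1867 kg·m².
ω_f = L_i / I_f = 0.05124 / 0.1867 = 0.2744 rad/s.

|ω_f| ≈ 0.274 rad/s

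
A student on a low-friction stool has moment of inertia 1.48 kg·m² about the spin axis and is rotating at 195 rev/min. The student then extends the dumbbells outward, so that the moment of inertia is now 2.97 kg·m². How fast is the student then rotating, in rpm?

No external torque acts about the spin axis, so angular momentum is conserved.
ω₂ = I₁ω₁ / I₂ = (1.480)(195 rpm) / (2.970) = 97.17 rpm.

ω₂ ≈ 97.2 rpm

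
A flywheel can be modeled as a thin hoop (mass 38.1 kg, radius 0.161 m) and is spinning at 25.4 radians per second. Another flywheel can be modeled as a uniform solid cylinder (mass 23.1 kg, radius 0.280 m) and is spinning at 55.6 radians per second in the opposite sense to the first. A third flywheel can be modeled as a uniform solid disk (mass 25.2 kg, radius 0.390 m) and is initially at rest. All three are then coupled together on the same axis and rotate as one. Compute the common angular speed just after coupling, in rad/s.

No external torque acts about the common axis, so total angular momentum is conserved.
Moments of inertia: I_A = (38.1)(0.161)² = 0.9876 kg·m²; I_B = ½(23.1)(0.280)² = 0.9055 kg·m²; I_C = ½(25.2)(0.390)² = 1.916 kg·m².
Taking A's sense as positive: L = (0.9876)(25.4) − (0.9055)(55.6) = -25.26 kg·m²·rad/s.
Combined I = 0.9876 + 0.9055 + 1.916 = 3.810 kg·m².
ω_f = L / I = -25.26 / 3.810 = -6.631 rad/s.

|ω_f| ≈ 6.63 rad/s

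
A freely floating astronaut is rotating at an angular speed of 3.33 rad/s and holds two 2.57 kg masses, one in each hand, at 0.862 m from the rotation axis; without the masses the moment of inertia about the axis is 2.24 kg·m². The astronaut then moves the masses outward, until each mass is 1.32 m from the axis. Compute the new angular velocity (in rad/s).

ω₂ ≈ 1.80 rad/s

Angular momentum about the spin axis is conserved since the torque about it is zero.
I₁ = 2.24 + 2(2.57)(0.862)² = 6.059 kg·m²; I₂ = 2.24 + 2(2.57)(1.32)² = 11.20 kg·m².
ω₂ = I₁ω₁ / I₂ = (6.059)(3.33 rad/s) / (11.20) = 1.802 rad/s.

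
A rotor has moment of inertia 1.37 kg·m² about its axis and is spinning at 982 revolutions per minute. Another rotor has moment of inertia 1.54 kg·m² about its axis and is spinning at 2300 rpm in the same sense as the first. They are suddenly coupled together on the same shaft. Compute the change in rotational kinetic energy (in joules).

ΔKE ≈ -6910 J

The coupling torques are internal; angular momentum about the shared axis is conserved.
Taking A's sense as positive: L = (1.370)(982) + (1.540)(2300) = 4887 kg·m²·rpm.
Combined I = 1.370 + 1.540 = 2.910 kg·m².
ω_f = L / I = 4887 / 2.910 = 1679 rpm.
KE_i = ½ΣIω² = 51910 J; KE_f = ½(2.910)(175.9)² = 45010 J.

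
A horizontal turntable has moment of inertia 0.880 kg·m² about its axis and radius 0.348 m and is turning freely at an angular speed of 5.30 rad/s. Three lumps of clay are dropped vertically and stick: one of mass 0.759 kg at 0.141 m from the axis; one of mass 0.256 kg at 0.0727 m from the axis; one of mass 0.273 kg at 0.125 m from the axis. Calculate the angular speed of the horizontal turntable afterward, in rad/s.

ω_f ≈ 5.18 rad/s

The added mass arrives with no angular momentum about the axis, and any external torque about the axis is negligible, so the system's angular momentum is conserved.
Added inertia Σmr² = (0.759)(0.141)² + (0.256)(0.0727)² + (0.273)(0.125)² = 0.02071 kg·m²; I_f = 0.8800 + 0.02071 = 0.9007 kg·m².
ω_f = I_p ω_i / I_f = (0.8800)(5.30) / 0.9007 = 5.178 rad/s.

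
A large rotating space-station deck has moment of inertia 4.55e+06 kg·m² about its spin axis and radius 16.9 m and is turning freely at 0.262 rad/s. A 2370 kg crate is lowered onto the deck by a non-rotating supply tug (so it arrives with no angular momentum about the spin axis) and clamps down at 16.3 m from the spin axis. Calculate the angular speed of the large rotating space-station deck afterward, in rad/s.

ω_f ≈ 0.230 rad/s

The added mass arrives with no angular momentum about the spin axis, and any external torque about the spin axis is negligible, so the system's angular momentum is conserved.
Added inertia Σmr² = (2370)(16.3)² = 6.297e+05 kg·m²; I_f = 4.550e+06 + 6.297e+05 = 5.180e+06 kg·m².
ω_f = I_p ω_i / I_f = (4.550e+06)(0.262) / 5.180e+06 = 0.2301 rad/s.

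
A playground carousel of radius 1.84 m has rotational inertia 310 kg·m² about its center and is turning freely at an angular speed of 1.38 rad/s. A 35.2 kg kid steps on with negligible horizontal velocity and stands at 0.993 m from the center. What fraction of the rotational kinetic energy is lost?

No external torque acts about the center; L_before = L_after.
Added inertia Σmr² = (35.2)(0.993)² = 34.71 kg·m²; I_f = 310.0 + 34.71 = 344.7 kg·m².
ω_f = I_p ω_i / I_f = (310.0)(1.38) / 344.7 = 1.241 rad/s.
KE_i = ½(310.0)(1.380 rad/s)² = 295.2 J; KE_f = ½(344.7)(1.241)² = 265.5 J.
Fraction lost = 0.1007.

fraction ≈ 0.101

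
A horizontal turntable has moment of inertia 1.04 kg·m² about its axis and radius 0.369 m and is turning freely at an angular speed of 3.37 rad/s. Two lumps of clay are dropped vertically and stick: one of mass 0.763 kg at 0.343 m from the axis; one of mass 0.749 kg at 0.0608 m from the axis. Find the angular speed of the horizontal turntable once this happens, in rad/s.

ω_f ≈ 3.09 rad/s

The added mass arrives with no angular momentum about the axis, and any external torque about the axis is negligible, so the system's angular momentum is conserved.
Added inertia Σmr² = (0.763)(0.343)² + (0.749)(0.0608)² = 0.09253 kg·m²; I_f = 1.040 + 0.09253 = 1.133 kg·m².
ω_f = I_p ω_i / I_f = (1.040)(3.37) / 1.133 = 3.095 rad/s.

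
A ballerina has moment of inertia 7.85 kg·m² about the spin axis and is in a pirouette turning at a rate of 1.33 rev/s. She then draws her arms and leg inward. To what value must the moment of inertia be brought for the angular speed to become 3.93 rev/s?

I₂ ≈ 2.66 kg·m²

No external torque acts about the spin axis, so angular momentum is conserved.
I₂ = I₁ω₁ / ω₂ = (7.85)(1.33) / (3.93) = 2.657 kg·m².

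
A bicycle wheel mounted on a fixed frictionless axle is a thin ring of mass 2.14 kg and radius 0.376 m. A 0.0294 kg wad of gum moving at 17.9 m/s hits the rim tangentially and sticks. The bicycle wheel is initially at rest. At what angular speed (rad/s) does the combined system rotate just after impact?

The axle reaction passes through the axle and exerts no torque about it; angular momentum about the axle is conserved through the impact.
I_p = (2.14)(0.376)² = 0.3025 kg·m². Taking the sense of the wad of gum's angular momentum as positive, L_{wad} = m v R = (0.0294)(17.9)(0.376) = 0.1979 kg·m²/s.
L_i = 0 + 0.1979 = 0.1979 kg·m²/s.
After sticking, I_f = I_p + m R² = 0.3025 + (0.0294)(0.376)² = 0.3067 kg·m².
ω_f = L_i / I_f = 0.1979 / 0.3067 = 0.6452 rad/s.

|ω_f| ≈ 0.645 rad/s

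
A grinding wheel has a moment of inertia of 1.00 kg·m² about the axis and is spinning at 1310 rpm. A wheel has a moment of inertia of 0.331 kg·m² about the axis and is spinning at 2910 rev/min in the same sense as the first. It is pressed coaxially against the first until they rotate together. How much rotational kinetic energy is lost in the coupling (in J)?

ΔKE lost ≈ 3490 J

No external torque acts about the common axis, so total angular momentum is conserved.
Taking A's sense as positive: L = (1.000)(1310) + (0.3310)(2910) = 2273 kg·m²·rpm.
Combined I = 1.000 + 0.3310 = 1.331 kg·m².
ω_f = L / I = 2273 / 1.331 = 1708 rpm.
KE_i = ½ΣIω² = 24780 J; KE_f = ½(1.331)(178.9)² = 21290 J.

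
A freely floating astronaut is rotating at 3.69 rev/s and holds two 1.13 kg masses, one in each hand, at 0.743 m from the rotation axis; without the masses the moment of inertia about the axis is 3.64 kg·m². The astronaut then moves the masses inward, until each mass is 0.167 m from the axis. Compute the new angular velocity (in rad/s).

With no external torque about the axis, L is conserved: I₁ω₁ = I₂ω₂.
I₁ = 3.64 + 2(1.13)(0.743)² = 4.888 kg·m²; I₂ = 3.64 + 2(1.13)(0.167)² = 3.703 kg·m².
ω₂ = I₁ω₁ / I₂ = (4.888)(3.69 rev/s) / (3.703) = 4.870 rev/s = 30.60 rad/s.

ω₂ ≈ 30.6 rad/s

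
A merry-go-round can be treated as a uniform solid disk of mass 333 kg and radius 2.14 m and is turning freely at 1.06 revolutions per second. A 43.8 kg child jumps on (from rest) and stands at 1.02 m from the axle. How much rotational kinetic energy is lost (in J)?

The added mass arrives with no angular momentum about the axle, and any external torque about the axle is negligible, so the system's angular momentum is conserved.
I_p = ½(333)(2.14)² = 762.5 kg·m².
Added inertia Σmr² = (43.8)(1.02)² = 45.57 kg·m²; I_f = 762.5 + 45.57 = 808.1 kg·m².
ω_f = I_p ω_i / I_f = (762.5)(1.06) / 808.1 = 1.000 rev/s.
KE_i = ½(762.5)(6.660 rad/s)² = 16910 J; KE_f = ½(808.1)(6.285)² = 15960 J.

energy lost ≈ 954 J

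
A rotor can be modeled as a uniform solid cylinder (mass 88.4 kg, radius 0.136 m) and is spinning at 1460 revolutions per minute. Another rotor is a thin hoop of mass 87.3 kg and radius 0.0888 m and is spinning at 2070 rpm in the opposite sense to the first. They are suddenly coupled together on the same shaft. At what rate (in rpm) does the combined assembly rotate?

|ω_f| ≈ 154 rpm

No external torque acts about the common axis, so total angular momentum is conserved.
Moments of inertia: I_A = ½(88.4)(0.136)² = 0.8175 kg·m²; I_B = (87.3)(0.0888)² = 0.6884 kg·m².
Taking A's sense as positive: L = (0.8175)(1460) − (0.6884)(2070) = -231.4 kg·m²·rpm.
Combined I = 0.8175 + 0.6884 = 1.506 kg·m².
ω_f = L / I = -231.4 / 1.506 = -153.7 rpm.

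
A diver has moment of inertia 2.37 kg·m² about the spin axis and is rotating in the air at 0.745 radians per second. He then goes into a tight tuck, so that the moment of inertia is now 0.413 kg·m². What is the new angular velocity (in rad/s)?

Angular momentum about the spin axis is conserved since the torque about it is zero.
ω₂ = I₁ω₁ / I₂ = (2.370)(0.745 rad/s) / (0.4130) = 4.275 rad/s.

ω₂ ≈ 4.28 rad/s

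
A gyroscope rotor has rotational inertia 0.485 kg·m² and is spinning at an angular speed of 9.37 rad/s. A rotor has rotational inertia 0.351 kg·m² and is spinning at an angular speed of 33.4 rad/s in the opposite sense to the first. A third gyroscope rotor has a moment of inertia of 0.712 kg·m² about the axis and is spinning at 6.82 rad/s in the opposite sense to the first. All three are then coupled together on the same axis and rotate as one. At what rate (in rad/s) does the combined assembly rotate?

|ω_f| ≈ 7.77 rad/s

The coupling torques are internal; angular momentum about the shared axis is conserved.
Taking A's sense as positive: L = (0.4850)(9.37) − (0.3510)(33.4) − (0.7120)(6.82) = -12.03 kg·m²·rad/s.
Combined I = 0.4850 + 0.3510 + 0.7120 = 1.548 kg·m².
ω_f = L / I = -12.03 / 1.548 = -7.774 rad/s.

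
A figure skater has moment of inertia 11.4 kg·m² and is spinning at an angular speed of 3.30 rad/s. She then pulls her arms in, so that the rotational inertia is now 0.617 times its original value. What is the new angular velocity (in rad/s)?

Angular momentum about the spin axis is conserved since the torque about it is zero.
I₂ = 0.617 × 11.4 = 7.034 kg·m².
ω₂ = I₁ω₁ / I₂ = (11.40)(3.30 rad/s) / (7.034) = 5.348 rad/s.

ω₂ ≈ 5.35 rad/s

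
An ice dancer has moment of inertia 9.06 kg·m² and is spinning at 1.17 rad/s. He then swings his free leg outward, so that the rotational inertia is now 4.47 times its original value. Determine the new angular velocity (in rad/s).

ω₂ ≈ 0.262 rad/s

With no external torque about the axis, L is conserved: I₁ω₁ = I₂ω₂.
I₂ = 4.47 × 9.06 = 40.50 kg·m².
ω₂ = I₁ω₁ / I₂ = (9.060)(1.17 rad/s) / (40.50) = 0.2617 rad/s.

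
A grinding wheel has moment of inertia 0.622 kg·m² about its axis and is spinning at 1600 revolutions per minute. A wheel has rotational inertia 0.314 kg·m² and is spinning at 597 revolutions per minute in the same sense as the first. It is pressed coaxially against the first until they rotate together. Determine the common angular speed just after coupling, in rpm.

No external torque acts about the common axis, so total angular momentum is conserved.
Taking A's sense as positive: L = (0.6220)(1600) + (0.3140)(597) = 1183 kg·m²·rpm.
Combined I = 0.6220 + 0.3140 = 0.9360 kg·m².
ω_f = L / I = 1183 / 0.9360 = 1264 rpm.

|ω_f| ≈ 1260 rpm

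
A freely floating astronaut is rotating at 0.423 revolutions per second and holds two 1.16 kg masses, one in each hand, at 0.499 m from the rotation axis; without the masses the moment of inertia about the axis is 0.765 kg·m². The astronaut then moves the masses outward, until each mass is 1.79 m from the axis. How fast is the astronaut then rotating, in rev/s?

No external torque acts about the spin axis, so angular momentum is conserved.
I₁ = 0.765 + 2(1.16)(0.499)² = 1.343 kg·m²; I₂ = 0.765 + 2(1.16)(1.79)² = 8.199 kg·m².
ω₂ = I₁ω₁ / I₂ = (1.343)(0.423 rev/s) / (8.199) = 0.06928 rev/s.

ω₂ ≈ 0.0693 rev/s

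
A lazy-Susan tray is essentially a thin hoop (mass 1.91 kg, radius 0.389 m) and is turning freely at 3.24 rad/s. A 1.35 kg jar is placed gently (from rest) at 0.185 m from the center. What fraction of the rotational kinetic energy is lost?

fraction ≈ 0.138

No external torque acts about the center; L_before = L_after.
I_p = (1.91)(0.389)² = 0.2890 kg·m².
Added inertia Σmr² = (1.35)(0.185)² = 0.04620 kg·m²; I_f = 0.2890 + 0.04620 = 0.3352 kg·m².
ω_f = I_p ω_i / I_f = (0.2890)(3.24) / 0.3352 = 2.793 rad/s.
KE_i = ½(0.2890)(3.240 rad/s)² = 1.517 J; KE_f = ½(0.3352)(2.793)² = 1.308 J.
Fraction lost = 0.1378.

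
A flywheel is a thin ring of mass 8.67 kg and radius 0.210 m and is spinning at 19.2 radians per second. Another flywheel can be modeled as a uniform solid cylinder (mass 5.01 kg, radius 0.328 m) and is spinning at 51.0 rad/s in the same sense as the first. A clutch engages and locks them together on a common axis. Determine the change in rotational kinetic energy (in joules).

ΔKE ≈ -79.9 J

The coupling torques are internal; angular momentum about the shared axis is conserved.
Moments of inertia: I_A = (8.67)(0.210)² = 0.3823 kg·m²; I_B = ½(5.01)(0.328)² = 0.2695 kg·m².
Taking A's sense as positive: L = (0.3823)(19.2) + (0.2695)(51.0) = 21.09 kg·m²·rad/s.
Combined I = 0.3823 + 0.2695 = 0.6518 kg·m².
ω_f = L / I = 21.09 / 0.6518 = 32.35 rad/s.
KE_i = ½ΣIω² = 421.0 J; KE_f = ½(0.6518)(32.35)² = 341.0 J.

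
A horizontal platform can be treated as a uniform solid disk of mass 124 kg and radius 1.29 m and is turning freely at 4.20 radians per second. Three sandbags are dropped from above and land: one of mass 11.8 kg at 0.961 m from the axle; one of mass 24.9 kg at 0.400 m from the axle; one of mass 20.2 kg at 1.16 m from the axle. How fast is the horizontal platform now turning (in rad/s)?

ω_f ≈ 2.98 rad/s

No external torque acts about the axle; L_before = L_after.
I_p = ½(124)(1.29)² = 103.2 kg·m².
Added inertia Σmr² = (11.8)(0.961)² + (24.9)(0.400)² + (20.2)(1.16)² = 42.06 kg·m²; I_f = 103.2 + 42.06 = 145.2 kg·m².
ω_f = I_p ω_i / I_f = (103.2)(4.20) / 145.2 = 2.984 rad/s.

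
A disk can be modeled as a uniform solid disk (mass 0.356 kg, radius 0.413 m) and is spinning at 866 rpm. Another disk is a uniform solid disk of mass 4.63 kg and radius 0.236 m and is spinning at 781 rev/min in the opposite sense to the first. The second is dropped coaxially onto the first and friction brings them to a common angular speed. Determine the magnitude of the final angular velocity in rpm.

No external torque acts about the common axis, so total angular momentum is conserved.
Moments of inertia: I_A = ½(0.356)(0.413)² = 0.03036 kg·m²; I_B = ½(4.63)(0.236)² = 0.1289 kg·m².
Taking A's sense as positive: L = (0.03036)(866) − (0.1289)(781) = -74.41 kg·m²·rpm.
Combined I = 0.03036 + 0.1289 = 0.1593 kg·m².
ω_f = L / I = -74.41 / 0.1593 = -467.1 rpm.

|ω_f| ≈ 467 rpm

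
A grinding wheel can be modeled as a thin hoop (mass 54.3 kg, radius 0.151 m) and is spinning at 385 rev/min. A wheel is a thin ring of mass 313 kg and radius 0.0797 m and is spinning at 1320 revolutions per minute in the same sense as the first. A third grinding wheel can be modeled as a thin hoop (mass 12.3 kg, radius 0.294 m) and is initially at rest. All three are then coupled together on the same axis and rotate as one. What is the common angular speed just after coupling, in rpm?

The coupling torques are internal; angular momentum about the shared axis is conserved.
Moments of inertia: I_A = (54.3)(0.151)² = 1.238 kg·m²; I_B = (313)(0.0797)² = 1.988 kg·m²; I_C = (12.3)(0.294)² = 1.063 kg·m².
Taking A's sense as positive: L = (1.238)(385) + (1.988)(1320) = 3101 kg·m²·rpm.
Combined I = 1.238 + 1.988 + 1.063 = 4.289 kg·m².
ω_f = L / I = 3101 / 4.289 = 723.0 rpm.

|ω_f| ≈ 723 rpm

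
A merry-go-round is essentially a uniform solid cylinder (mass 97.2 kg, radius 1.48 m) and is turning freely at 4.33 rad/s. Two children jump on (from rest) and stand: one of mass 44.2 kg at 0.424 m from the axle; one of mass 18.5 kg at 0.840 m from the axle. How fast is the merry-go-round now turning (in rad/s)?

No external torque acts about the axle; L_before = L_after.
I_p = ½(97.2)(1.48)² = 106.5 kg·m².
Added inertia Σmr² = (44.2)(0.424)² + (18.5)(0.840)² = 21.00 kg·m²; I_f = 106.5 + 21.00 = 127.5 kg·m².
ω_f = I_p ω_i / I_f = (106.5)(4.33) / 127.5 = 3.617 rad/s.

ω_f ≈ 3.62 rad/s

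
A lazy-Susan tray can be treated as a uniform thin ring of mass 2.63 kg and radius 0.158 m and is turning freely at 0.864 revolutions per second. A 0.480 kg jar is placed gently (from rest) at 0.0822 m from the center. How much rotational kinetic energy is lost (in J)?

energy lost ≈ 0.0455 J

No external torque acts about the center; L_before = L_after.
I_p = (2.63)(0.158)² = 0.06566 kg·m².
Added inertia Σmr² = (0.480)(0.0822)² = 0.003243 kg·m²; I_f = 0.06566 + 0.003243 = 0.06890 kg·m².
ω_f = I_p ω_i / I_f = (0.06566)(0.864) / 0.06890 = 0.8233 rev/s.
KE_i = ½(0.06566)(5.429 rad/s)² = 0.9674 J; KE_f = ½(0.06890)(5.173)² = 0.9219 J.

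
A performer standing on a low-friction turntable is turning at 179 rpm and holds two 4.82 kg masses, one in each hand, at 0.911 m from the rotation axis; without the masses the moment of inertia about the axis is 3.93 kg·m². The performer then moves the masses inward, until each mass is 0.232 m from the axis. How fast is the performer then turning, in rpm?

ω₂ ≈ 480 rpm

No external torque acts about the spin axis, so angular momentum is conserved.
I₁ = 3.93 + 2(4.82)(0.911)² = 11.93 kg·m²; I₂ = 3.93 + 2(4.82)(0.232)² = 4.449 kg·m².
ω₂ = I₁ω₁ / I₂ = (11.93)(179 rpm) / (4.449) = 480.0 rpm.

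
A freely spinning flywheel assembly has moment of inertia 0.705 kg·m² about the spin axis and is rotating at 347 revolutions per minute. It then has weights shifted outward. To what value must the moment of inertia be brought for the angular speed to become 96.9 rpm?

I₂ ≈ 2.52 kg·m²

With no external torque about the axis, L is conserved: I₁ω₁ = I₂ω₂.
I₂ = I₁ω₁ / ω₂ = (0.705)(347) / (96.9) = 2.525 kg·m².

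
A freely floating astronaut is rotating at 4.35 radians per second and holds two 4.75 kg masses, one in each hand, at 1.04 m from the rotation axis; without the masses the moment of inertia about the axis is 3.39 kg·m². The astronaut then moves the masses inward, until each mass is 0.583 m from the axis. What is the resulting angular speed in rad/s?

With no external torque about the axis, L is conserved: I₁ω₁ = I₂ω₂.
I₁ = 3.39 + 2(4.75)(1.04)² = 13.67 kg·m²; I₂ = 3.39 + 2(4.75)(0.583)² = 6.619 kg·m².
ω₂ = I₁ω₁ / I₂ = (13.67)(4.35 rad/s) / (6.619) = 8.981 rad/s.

ω₂ ≈ 8.98 rad/s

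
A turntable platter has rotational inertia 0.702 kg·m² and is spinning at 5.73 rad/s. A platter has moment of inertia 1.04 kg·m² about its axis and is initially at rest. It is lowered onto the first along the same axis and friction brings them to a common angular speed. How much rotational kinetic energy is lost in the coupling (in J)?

ΔKE lost ≈ 6.88 J

No external torque acts about the common axis, so total angular momentum is conserved.
Taking A's sense as positive: L = (0.7020)(5.73) = 4.022 kg·m²·rad/s.
Combined I = 0.7020 + 1.040 = 1.742 kg·m².
ω_f = L / I = 4.022 / 1.742 = 2.309 rad/s.
KE_i = ½ΣIω² = 11.52 J; KE_f = ½(1.742)(2.309)² = 4.644 J.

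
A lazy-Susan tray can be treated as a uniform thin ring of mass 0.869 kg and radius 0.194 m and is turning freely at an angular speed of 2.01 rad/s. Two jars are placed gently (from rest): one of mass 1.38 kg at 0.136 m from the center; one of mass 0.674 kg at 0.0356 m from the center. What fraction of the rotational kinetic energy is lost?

No external torque acts about the center; L_before = L_after.
I_p = (0.869)(0.194)² = 0.03271 kg·m².
Added inertia Σmr² = (1.38)(0.136)² + (0.674)(0.0356)² = 0.02638 kg·m²; I_f = 0.03271 + 0.02638 = 0.05908 kg·m².
ω_f = I_p ω_i / I_f = (0.03271)(2.01) / 0.05908 = 1.113 rad/s.
KE_i = ½(0.03271)(2.010 rad/s)² = 0.06607 J; KE_f = ½(0.05908)(1.113)² = 0.03657 J.
Fraction lost = 0.4465.

fraction ≈ 0.446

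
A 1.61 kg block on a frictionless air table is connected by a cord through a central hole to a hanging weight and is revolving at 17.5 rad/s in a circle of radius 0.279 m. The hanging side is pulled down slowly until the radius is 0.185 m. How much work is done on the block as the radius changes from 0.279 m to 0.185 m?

W ≈ 24.5 J

No torque about the axis ⇒ m r₁² ω₁ = m r₂² ω₂.
ω₂ = ω₁ (r₁/r₂)² = (17.5)(0.279/0.185)² = 39.80 rad/s.
W = ΔKE = ½m(v₂² − v₁²) = 24.46 J.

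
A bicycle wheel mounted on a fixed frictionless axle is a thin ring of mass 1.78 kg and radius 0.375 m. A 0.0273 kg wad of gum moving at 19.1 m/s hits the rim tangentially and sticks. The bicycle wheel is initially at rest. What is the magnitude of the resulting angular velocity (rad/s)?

|ω_f| ≈ 0.769 rad/s

The axle reaction passes through the axle and exerts no torque about it; angular momentum about the axle is conserved through the impact.
I_p = (1.78)(0.375)² = 0.2503 kg·m². Taking the sense of the wad of gum's angular momentum as positive, L_{wad} = m v R = (0.0273)(19.1)(0.375) = 0.1955 kg·m²/s.
L_i = 0 + 0.1955 = 0.1955 kg·m²/s.
After sticking, I_f = I_p + m R² = 0.2503 + (0.0273)(0.375)² = 0.2542 kg·m².
ω_f = L_i / I_f = 0.1955 / 0.2542 = 0.7694 rad/s.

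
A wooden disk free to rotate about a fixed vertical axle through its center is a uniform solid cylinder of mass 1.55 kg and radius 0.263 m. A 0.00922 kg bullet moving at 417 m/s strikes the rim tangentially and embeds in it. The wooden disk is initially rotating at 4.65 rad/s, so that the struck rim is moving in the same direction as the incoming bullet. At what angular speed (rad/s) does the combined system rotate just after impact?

|ω_f| ≈ 23.2 rad/s

The axle reaction passes through the axle and exerts no torque about it; angular momentum about the axle is conserved through the impact.
I_p = ½(1.55)(0.263)² = 0.05361 kg·m². Taking the sense of the bullet's angular momentum as positive, L_{bullet} = m v R = (0.00922)(417)(0.263) = 1.011 kg·m²/s.
L_i = +I_p ω_p + m v R = +(0.05361)(4.65) + 1.011 = 1.260 kg·m²/s.
After sticking, I_f = I_p + m R² = 0.05361 + (0.00922)(0.263)² = 0.05424 kg·m².
ω_f = L_i / I_f = 1.260 / 0.05424 = 23.24 rad/s.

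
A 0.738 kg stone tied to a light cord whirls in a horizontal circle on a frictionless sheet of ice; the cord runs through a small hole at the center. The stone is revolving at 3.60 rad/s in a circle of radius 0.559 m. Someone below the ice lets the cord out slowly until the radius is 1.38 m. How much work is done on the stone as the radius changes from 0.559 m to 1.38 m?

W ≈ -1.25 J

No torque about the axis ⇒ m r₁² ω₁ = m r₂² ω₂.
ω₂ = ω₁ (r₁/r₂)² = (3.60)(0.559/1.38)² = 0.5907 rad/s.
W = ΔKE = ½m(v₂² − v₁²) = -1.249 J.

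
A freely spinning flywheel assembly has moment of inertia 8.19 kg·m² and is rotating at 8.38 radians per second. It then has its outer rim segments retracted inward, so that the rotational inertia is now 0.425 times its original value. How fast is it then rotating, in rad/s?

ω₂ ≈ 19.7 rad/s

With no external torque about the axis, L is conserved: I₁ω₁ = I₂ω₂.
I₂ = 0.425 × 8.19 = 3.481 kg·m².
ω₂ = I₁ω₁ / I₂ = (8.190)(8.38 rad/s) / (3.481) = 19.72 rad/s.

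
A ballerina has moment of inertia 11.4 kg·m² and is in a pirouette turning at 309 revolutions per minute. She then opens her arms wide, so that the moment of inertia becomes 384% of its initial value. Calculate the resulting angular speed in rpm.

Angular momentum about the spin axis is conserved since the torque about it is zero.
I₂ = 3.84 × 11.4 = 43.78 kg·m².
ω₂ = I₁ω₁ / I₂ = (11.40)(309 rpm) / (43.78) = 80.47 rpm.

ω₂ ≈ 80.5 rpm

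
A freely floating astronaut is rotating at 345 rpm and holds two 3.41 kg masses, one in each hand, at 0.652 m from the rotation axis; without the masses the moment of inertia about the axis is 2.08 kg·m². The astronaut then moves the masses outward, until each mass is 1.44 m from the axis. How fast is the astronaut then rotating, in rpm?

ω₂ ≈ 106 rpm

Angular momentum about the spin axis is conserved since the torque about it is zero.
I₁ = 2.08 + 2(3.41)(0.652)² = 4.979 kg·m²; I₂ = 2.08 + 2(3.41)(1.44)² = 16.22 kg·m².
ω₂ = I₁ω₁ / I₂ = (4.979)(345 rpm) / (16.22) = 105.9 rpm.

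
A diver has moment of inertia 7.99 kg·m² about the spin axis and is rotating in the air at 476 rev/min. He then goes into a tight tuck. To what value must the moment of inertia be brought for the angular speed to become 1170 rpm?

I₂ ≈ 3.25 kg·m²

Angular momentum about the spin axis is conserved since the torque about it is zero.
I₂ = I₁ω₁ / ω₂ = (7.99)(476) / (1170) = 3.251 kg·m².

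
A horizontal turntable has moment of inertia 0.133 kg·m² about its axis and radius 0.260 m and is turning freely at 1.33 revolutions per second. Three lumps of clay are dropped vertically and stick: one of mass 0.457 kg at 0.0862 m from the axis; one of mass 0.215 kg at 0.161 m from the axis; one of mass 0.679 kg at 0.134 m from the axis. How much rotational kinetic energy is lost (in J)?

energy lost ≈ 0.637 J

No external torque acts about the axis; L_before = L_after.
Added inertia Σmr² = (0.457)(0.0862)² + (0.215)(0.161)² + (0.679)(0.134)² = 0.02116 kg·m²; I_f = 0.1330 + 0.02116 = 0.1542 kg·m².
ω_f = I_p ω_i / I_f = (0.1330)(1.33) / 0.1542 = 1.147 rev/s.
KE_i = ½(0.1330)(8.357 rad/s)² = 4.644 J; KE_f = ½(0.1542)(7.210)² = 4.006 J.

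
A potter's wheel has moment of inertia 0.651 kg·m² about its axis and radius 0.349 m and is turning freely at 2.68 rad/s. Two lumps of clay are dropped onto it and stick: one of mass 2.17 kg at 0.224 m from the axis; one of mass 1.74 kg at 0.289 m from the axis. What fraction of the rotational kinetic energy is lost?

fraction ≈ 0.281

The added mass arrives with no angular momentum about the axis, and any external torque about the axis is negligible, so the system's angular momentum is conserved.
Added inertia Σmr² = (2.17)(0.224)² + (1.74)(0.289)² = 0.2542 kg·m²; I_f = 0.6510 + 0.2542 = 0.9052 kg·m².
ω_f = I_p ω_i / I_f = (0.6510)(2.68) / 0.9052 = 1.927 rad/s.
KE_i = ½(0.6510)(2.680 rad/s)² = 2.338 J; KE_f = ½(0.9052)(1.927)² = 1.681 J.
Fraction lost = 0.2808.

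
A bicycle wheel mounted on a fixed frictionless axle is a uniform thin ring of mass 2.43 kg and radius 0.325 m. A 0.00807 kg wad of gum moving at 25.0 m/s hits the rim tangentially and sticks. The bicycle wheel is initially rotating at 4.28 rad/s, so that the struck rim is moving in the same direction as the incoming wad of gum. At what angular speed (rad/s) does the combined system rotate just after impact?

About the axle the impulsive forces during the collision are internal, so angular momentum about that axis is conserved.
I_p = (2.43)(0.325)² = 0.2567 kg·m². Taking the sense of the wad of gum's angular momentum as positive, L_{wad} = m v R = (0.00807)(25.0)(0.325) = 0.06557 kg·m²/s.
L_i = +I_p ω_p + m v R = +(0.2567)(4.28) + 0.06557 = 1.164 kg·m²/s.
After sticking, I_f = I_p + m R² = 0.2567 + (0.00807)(0.325)² = 0.2575 kg·m².
ω_f = L_i / I_f = 1.164 / 0.2575 = 4.520 rad/s.

|ω_f| ≈ 4.52 rad/s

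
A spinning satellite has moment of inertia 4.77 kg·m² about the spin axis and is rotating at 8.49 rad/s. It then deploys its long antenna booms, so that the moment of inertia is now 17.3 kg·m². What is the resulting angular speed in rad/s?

ω₂ ≈ 2.34 rad/s

No external torque acts about the spin axis, so angular momentum is conserved.
ω₂ = I₁ω₁ / I₂ = (4.770)(8.49 rad/s) / (17.30) = 2.341 rad/s.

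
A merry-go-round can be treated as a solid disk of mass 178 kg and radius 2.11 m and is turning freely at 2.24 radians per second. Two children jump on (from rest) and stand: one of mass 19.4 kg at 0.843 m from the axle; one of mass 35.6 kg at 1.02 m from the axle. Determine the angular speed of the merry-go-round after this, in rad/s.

No external torque acts about the axle; L_before = L_after.
I_p = ½(178)(2.11)² = 396.2 kg·m².
Added inertia Σmr² = (19.4)(0.843)² + (35.6)(1.02)² = 50.82 kg·m²; I_f = 396.2 + 50.82 = 447.1 kg·m².
ω_f = I_p ω_i / I_f = (396.2)(2.24) / 447.1 = 1.985 rad/s.

ω_f ≈ 1.99 rad/s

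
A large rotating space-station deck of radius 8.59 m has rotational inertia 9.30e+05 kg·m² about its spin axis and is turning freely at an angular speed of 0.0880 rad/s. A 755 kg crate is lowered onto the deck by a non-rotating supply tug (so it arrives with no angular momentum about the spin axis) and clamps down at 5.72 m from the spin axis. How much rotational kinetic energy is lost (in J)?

The added mass arrives with no angular momentum about the spin axis, and any external torque about the spin axis is negligible, so the system's angular momentum is conserved.
Added inertia Σmr² = (755)(5.72)² = 24700 kg·m²; I_f = 9.300e+05 + 24700 = 9.547e+05 kg·m².
ω_f = I_p ω_i / I_f = (9.300e+05)(0.0880) / 9.547e+05 = 0.08572 rad/s.
KE_i = ½(9.300e+05)(0.08800 rad/s)² = 3601 J; KE_f = ½(9.547e+05)(0.08572)² = 3508 J.

energy lost ≈ 93.2 J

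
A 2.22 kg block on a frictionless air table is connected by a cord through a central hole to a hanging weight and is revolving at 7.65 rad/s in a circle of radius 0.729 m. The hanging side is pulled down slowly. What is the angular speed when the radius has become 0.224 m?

ω₂ ≈ 81.0 rad/s

No torque about the axis ⇒ m r₁² ω₁ = m r₂² ω₂.
ω₂ = ω₁ (r₁/r₂)² = (7.65)(0.729/0.224)² = 81.03 rad/s.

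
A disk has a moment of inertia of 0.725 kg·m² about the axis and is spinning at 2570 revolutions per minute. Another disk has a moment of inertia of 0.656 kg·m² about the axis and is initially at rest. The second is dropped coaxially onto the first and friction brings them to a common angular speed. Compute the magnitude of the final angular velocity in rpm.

|ω_f| ≈ 1350 rpm

The coupling torques are internal; angular momentum about the shared axis is conserved.
Taking A's sense as positive: L = (0.7250)(2570) = 1863 kg·m²·rpm.
Combined I = 0.7250 + 0.6560 = 1.381 kg·m².
ω_f = L / I = 1863 / 1.381 = 1349 rpm.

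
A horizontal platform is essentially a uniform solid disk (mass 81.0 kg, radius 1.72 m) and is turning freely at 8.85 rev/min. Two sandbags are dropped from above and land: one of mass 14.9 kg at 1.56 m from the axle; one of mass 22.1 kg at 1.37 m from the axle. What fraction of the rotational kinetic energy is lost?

fraction ≈ 0.394

The added mass arrives with no angular momentum about the axle, and any external torque about the axle is negligible, so the system's angular momentum is conserved.
I_p = ½(81.0)(1.72)² = 119.8 kg·m².
Added inertia Σmr² = (14.9)(1.56)² + (22.1)(1.37)² = 77.74 kg·m²; I_f = 119.8 + 77.74 = 197.6 kg·m².
ω_f = I_p ω_i / I_f = (119.8)(8.85) / 197.6 = 5.367 rpm.
KE_i = ½(119.8)(0.9268 rad/s)² = 51.45 J; KE_f = ½(197.6)(0.5621)² = 31.21 J.
Fraction lost = 0.3935.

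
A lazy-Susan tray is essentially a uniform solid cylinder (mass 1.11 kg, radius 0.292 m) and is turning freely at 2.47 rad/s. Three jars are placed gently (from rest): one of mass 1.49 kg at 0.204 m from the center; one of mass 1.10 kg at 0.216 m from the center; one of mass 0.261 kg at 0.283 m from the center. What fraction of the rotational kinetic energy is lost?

fraction ≈ 0.739

No external torque acts about the center; L_before = L_after.
I_p = ½(1.11)(0.292)² = 0.04732 kg·m².
Added inertia Σmr² = (1.49)(0.204)² + (1.10)(0.216)² + (0.261)(0.283)² = 0.1342 kg·m²; I_f = 0.04732 + 0.1342 = 0.1816 kg·m².
ω_f = I_p ω_i / I_f = (0.04732)(2.47) / 0.1816 = 0.6438 rad/s.
KE_i = ½(0.04732)(2.470 rad/s)² = 0.1444 J; KE_f = ½(0.1816)(0.6438)² = 0.03762 J.
Fraction lost = 0.7394.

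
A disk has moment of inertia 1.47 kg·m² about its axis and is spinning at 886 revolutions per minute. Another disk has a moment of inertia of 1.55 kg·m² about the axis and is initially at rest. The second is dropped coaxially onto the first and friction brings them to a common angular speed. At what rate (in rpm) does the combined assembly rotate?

No external torque acts about the common axis, so total angular momentum is conserved.
Taking A's sense as positive: L = (1.470)(886) = 1302 kg·m²·rpm.
Combined I = 1.470 + 1.550 = 3.020 kg·m².
ω_f = L / I = 1302 / 3.020 = 431.3 rpm.

|ω_f| ≈ 431 rpm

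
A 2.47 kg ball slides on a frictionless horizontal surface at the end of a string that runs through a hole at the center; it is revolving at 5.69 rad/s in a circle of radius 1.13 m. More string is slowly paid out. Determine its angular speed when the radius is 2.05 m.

The constraining force is radial, so m r² ω about the center is conserved.
ω₂ = ω₁ (r₁/r₂)² = (5.69)(1.13/2.05)² = 1.729 rad/s.

ω₂ ≈ 1.73 rad/s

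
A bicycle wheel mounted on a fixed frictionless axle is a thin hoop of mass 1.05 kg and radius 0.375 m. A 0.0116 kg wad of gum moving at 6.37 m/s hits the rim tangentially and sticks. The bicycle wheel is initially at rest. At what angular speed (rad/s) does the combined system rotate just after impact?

About the axle the impulsive forces during the collision are internal, so angular momentum about that axis is conserved.
I_p = (1.05)(0.375)² = 0.1477 kg·m². Taking the sense of the wad of gum's angular momentum as positive, L_{wad} = m v R = (0.0116)(6.37)(0.375) = 0.02771 kg·m²/s.
L_i = 0 + 0.02771 = 0.02771 kg·m²/s.
After sticking, I_f = I_p + m R² = 0.1477 + (0.0116)(0.375)² = 0.1493 kg·m².
ω_f = L_i / I_f = 0.02771 / 0.1493 = 0.1856 rad/s.

|ω_f| ≈ 0.186 rad/s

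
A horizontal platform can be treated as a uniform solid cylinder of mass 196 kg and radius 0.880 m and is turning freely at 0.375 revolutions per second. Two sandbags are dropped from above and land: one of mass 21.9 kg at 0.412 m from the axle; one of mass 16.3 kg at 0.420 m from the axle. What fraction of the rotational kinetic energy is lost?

fraction ≈ 0.0799

No external torque acts about the axle; L_before = L_after.
I_p = ½(196)(0.880)² = 75.89 kg·m².
Added inertia Σmr² = (21.9)(0.412)² + (16.3)(0.420)² = 6.593 kg·m²; I_f = 75.89 + 6.593 = 82.48 kg·m².
ω_f = I_p ω_i / I_f = (75.89)(0.375) / 82.48 = 0.3450 rev/s.
KE_i = ½(75.89)(2.356 rad/s)² = 210.7 J; KE_f = ½(82.48)(2.168)² = 193.8 J.
Fraction lost = 0.07993.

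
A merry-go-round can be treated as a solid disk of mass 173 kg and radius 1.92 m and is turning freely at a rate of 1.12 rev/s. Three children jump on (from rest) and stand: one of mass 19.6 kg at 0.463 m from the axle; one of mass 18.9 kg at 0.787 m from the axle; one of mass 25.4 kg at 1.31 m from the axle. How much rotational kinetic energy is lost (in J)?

The added mass arrives with no angular momentum about the axle, and any external torque about the axle is negligible, so the system's angular momentum is conserved.
I_p = ½(173)(1.92)² = 318.9 kg·m².
Added inertia Σmr² = (19.6)(0.463)² + (18.9)(0.787)² + (25.4)(1.31)² = 59.50 kg·m²; I_f = 318.9 + 59.50 = 378.4 kg·m².
ω_f = I_p ω_i / I_f = (318.9)(1.12) / 378.4 = 0.9439 rev/s.
KE_i = ½(318.9)(7.037 rad/s)² = 7896 J; KE_f = ½(378.4)(5.931)² = 6654 J.

energy lost ≈ 1240 J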